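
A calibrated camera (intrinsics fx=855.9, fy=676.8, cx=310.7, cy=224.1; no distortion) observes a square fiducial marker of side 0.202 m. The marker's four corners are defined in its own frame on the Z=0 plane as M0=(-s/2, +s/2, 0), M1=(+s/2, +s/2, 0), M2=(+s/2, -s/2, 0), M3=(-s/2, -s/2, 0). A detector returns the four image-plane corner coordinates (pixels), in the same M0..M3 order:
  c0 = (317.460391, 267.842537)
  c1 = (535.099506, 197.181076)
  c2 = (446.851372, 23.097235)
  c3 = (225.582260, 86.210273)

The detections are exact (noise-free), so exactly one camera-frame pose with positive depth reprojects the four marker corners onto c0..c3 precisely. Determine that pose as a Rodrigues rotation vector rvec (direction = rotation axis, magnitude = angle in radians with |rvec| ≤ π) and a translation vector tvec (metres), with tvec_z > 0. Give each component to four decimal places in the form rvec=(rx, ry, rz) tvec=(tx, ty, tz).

rvec=(-0.0311, -0.1472, -0.3796) tvec=(0.0607, -0.0857, 0.7137)

Intrinsics K: fx=855.9, fy=676.8, cx=310.7, cy=224.1
Marker side s = 0.202 m; corners in marker frame (Z=0):
  M0 = (-0.1010, +0.1010, 0)
  M1 = (+0.1010, +0.1010, 0)
  M2 = (+0.1010, -0.1010, 0)
  M3 = (-0.1010, -0.1010, 0)
Detected image corners:
  c0 = (317.460391, 267.842537) px
  c1 = (535.099506, 197.181076) px
  c2 = (446.851372, 23.097235) px
  c3 = (225.582260, 86.210273) px
Planar DLT: solve 8×8 A·h = b for H (H[2,2]=1):
  H  [+1165.97224 +444.23465 +383.54407]
  H  [-301.15376 +879.55188 +142.84411]
  H  [+0.20869 -0.00376 +1.00000]
B = K⁻¹H; ‖b₁‖=1.401053, ‖b₂‖=1.401053; λ = 2/(‖b₁‖+‖b₂‖) = 0.713749, sign → tz>0 ⇒ λ=+0.713749
r₁ = λ·B[:,0] = (+0.91825,-0.36692,+0.14895); r₂ = λ·B[:,1] = (+0.37143,+0.92846,-0.00268)
r₃ = r₁×r₂ = (-0.13731,+0.05779,+0.98884); SVD([r₁ r₂ r₃]) → R = UVᵀ:
  R  [+0.91825 +0.37143 -0.13731]
  R  [-0.36692 +0.92846 +0.05779]
  R  [+0.14895 -0.00268 +0.98884]
t = (+0.06075, -0.08569, +0.71375) m
tr R = 2.835551; θ = arccos((tr R − 1)/2) = 0.408355 rad = 23.397°
axis k = ((R−Rᵀ)₃₂, (R−Rᵀ)₁₃, (R−Rᵀ)₂₁) / (2 sinθ) = (-0.076141, -0.360441, -0.929669)
rvec = θ·k = (-0.031093, -0.147188, -0.379635)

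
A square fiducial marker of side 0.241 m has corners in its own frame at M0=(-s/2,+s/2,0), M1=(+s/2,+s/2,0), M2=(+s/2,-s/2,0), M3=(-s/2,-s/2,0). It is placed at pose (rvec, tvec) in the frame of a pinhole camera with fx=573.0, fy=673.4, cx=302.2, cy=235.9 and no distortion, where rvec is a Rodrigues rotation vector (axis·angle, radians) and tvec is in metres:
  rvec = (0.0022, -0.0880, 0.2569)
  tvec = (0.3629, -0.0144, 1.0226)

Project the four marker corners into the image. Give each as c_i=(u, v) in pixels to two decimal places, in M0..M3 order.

Intrinsics K: fx=573.0, fy=673.4, cx=302.2, cy=235.9
Marker side s = 0.241 m; corners in marker frame (Z=0):
  M0 = (-0.1205, +0.1205, 0)
  M1 = (+0.1205, +0.1205, 0)
  M2 = (+0.1205, -0.1205, 0)
  M3 = (-0.1205, -0.1205, 0)
rvec = (0.0022, -0.0880, 0.2569), |rvec| = θ = 0.27156 rad = 15.559°
Rodrigues: sinθ=0.26824, 1−cosθ=0.03665; R = I + sinθ·[k]× + (1−cosθ)·[k]×²:
    [+0.96336 -0.25385 -0.08664]
    [+0.25366 +0.96720 -0.01341]
    [+0.08720 -0.00906 +0.99615]
t = (0.3629, -0.0144, 1.0226) m
M0: Pc = R·M0+t = (+0.21623, +0.07158, +1.01100); u = 573.0·(+0.21623)/1.01100 + 302.2 = 424.7499, v = 673.4·(+0.07158)/1.01100 + 235.9 = 283.5788
M1: Pc = R·M1+t = (+0.44840, +0.13271, +1.03202); u = 573.0·(+0.44840)/1.03202 + 302.2 = 551.1598, v = 673.4·(+0.13271)/1.03202 + 235.9 = 322.4968
M2: Pc = R·M2+t = (+0.50957, -0.10038, +1.03420); u = 573.0·(+0.50957)/1.03420 + 302.2 = 584.5298, v = 673.4·(-0.10038)/1.03420 + 235.9 = 170.5382
M3: Pc = R·M3+t = (+0.27740, -0.16151, +1.01318); u = 573.0·(+0.27740)/1.01318 + 302.2 = 459.0845, v = 673.4·(-0.16151)/1.01318 + 235.9 = 128.5521

c0=(424.75, 283.58) c1=(551.16, 322.50) c2=(584.53, 170.54) c3=(459.08, 128.55)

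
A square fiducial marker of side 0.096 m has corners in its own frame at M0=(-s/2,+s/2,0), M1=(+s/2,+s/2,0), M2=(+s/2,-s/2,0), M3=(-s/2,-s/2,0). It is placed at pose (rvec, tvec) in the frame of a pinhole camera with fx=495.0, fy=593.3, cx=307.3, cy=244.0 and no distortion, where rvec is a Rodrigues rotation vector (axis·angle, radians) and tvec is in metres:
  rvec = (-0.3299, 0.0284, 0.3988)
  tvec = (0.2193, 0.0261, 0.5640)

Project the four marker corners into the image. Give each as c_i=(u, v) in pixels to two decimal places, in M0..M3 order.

c0=(447.29, 297.31) c1=(529.96, 337.55) c2=(550.34, 246.54) c3=(471.58, 209.73)

Intrinsics K: fx=495.0, fy=593.3, cx=307.3, cy=244.0
Marker side s = 0.096 m; corners in marker frame (Z=0):
  M0 = (-0.0480, +0.0480, 0)
  M1 = (+0.0480, +0.0480, 0)
  M2 = (+0.0480, -0.0480, 0)
  M3 = (-0.0480, -0.0480, 0)
rvec = (-0.3299, 0.0284, 0.3988), |rvec| = θ = 0.51835 rad = 29.699°
Rodrigues: sinθ=0.49544, 1−cosθ=0.13136; R = I + sinθ·[k]× + (1−cosθ)·[k]×²:
    [+0.92185 -0.38576 -0.03718]
    [+0.37660 +0.86903 +0.32086]
    [-0.09147 -0.30979 +0.94640]
t = (0.2193, 0.0261, 0.5640) m
M0: Pc = R·M0+t = (+0.15653, +0.04974, +0.55352); u = 495.0·(+0.15653)/0.55352 + 307.3 = 447.2852, v = 593.3·(+0.04974)/0.55352 + 244.0 = 297.3113
M1: Pc = R·M1+t = (+0.24503, +0.08589, +0.54474); u = 495.0·(+0.24503)/0.54474 + 307.3 = 529.9586, v = 593.3·(+0.08589)/0.54474 + 244.0 = 337.5470
M2: Pc = R·M2+t = (+0.28207, +0.00246, +0.57448); u = 495.0·(+0.28207)/0.57448 + 307.3 = 550.3415, v = 593.3·(+0.00246)/0.57448 + 244.0 = 246.5438
M3: Pc = R·M3+t = (+0.19357, -0.03369, +0.58326); u = 495.0·(+0.19357)/0.58326 + 307.3 = 471.5766, v = 593.3·(-0.03369)/0.58326 + 244.0 = 209.7297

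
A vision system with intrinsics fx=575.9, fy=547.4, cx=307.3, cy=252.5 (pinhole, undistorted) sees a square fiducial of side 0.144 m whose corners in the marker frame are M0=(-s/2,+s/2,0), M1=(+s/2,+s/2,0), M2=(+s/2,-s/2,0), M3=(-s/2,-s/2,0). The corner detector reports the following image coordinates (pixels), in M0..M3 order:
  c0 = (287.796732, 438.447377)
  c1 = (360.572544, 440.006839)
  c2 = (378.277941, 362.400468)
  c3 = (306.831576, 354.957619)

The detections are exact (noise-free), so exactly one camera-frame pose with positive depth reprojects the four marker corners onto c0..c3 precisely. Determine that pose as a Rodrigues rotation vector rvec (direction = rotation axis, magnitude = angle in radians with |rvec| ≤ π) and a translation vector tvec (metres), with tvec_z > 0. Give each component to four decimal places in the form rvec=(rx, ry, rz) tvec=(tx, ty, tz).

Intrinsics K: fx=575.9, fy=547.4, cx=307.3, cy=252.5
Marker side s = 0.144 m; corners in marker frame (Z=0):
  M0 = (-0.0720, +0.0720, 0)
  M1 = (+0.0720, +0.0720, 0)
  M2 = (+0.0720, -0.0720, 0)
  M3 = (-0.0720, -0.0720, 0)
Detected image corners:
  c0 = (287.796732, 438.447377) px
  c1 = (360.572544, 440.006839) px
  c2 = (378.277941, 362.400468) px
  c3 = (306.831576, 354.957619) px
Planar DLT: solve 8×8 A·h = b for H (H[2,2]=1):
  H  [+669.84702 -127.01104 +334.68554]
  H  [+233.59342 +559.08312 +399.03866]
  H  [+0.50717 +0.00117 +1.00000]
B = K⁻¹H; ‖b₁‖=1.044488, ‖b₂‖=1.044488; λ = 2/(‖b₁‖+‖b₂‖) = 0.957407, sign → tz>0 ⇒ λ=+0.957407
r₁ = λ·B[:,0] = (+0.85449,+0.18458,+0.48557); r₂ = λ·B[:,1] = (-0.21175,+0.97732,+0.00112)
r₃ = r₁×r₂ = (-0.47435,-0.10378,+0.87420); SVD([r₁ r₂ r₃]) → R = UVᵀ:
  R  [+0.85449 -0.21175 -0.47435]
  R  [+0.18458 +0.97732 -0.10378]
  R  [+0.48557 +0.00112 +0.87420]
t = (+0.04553, +0.25630, +0.95741) m
tr R = 2.706012; θ = arccos((tr R − 1)/2) = 0.549078 rad = 31.460°
axis k = ((R−Rᵀ)₃₂, (R−Rᵀ)₁₃, (R−Rᵀ)₂₁) / (2 sinθ) = (+0.100497, -0.919637, +0.379695)
rvec = θ·k = (+0.055181, -0.504952, +0.208482)

rvec=(0.0552, -0.5050, 0.2085) tvec=(0.0455, 0.2563, 0.9574)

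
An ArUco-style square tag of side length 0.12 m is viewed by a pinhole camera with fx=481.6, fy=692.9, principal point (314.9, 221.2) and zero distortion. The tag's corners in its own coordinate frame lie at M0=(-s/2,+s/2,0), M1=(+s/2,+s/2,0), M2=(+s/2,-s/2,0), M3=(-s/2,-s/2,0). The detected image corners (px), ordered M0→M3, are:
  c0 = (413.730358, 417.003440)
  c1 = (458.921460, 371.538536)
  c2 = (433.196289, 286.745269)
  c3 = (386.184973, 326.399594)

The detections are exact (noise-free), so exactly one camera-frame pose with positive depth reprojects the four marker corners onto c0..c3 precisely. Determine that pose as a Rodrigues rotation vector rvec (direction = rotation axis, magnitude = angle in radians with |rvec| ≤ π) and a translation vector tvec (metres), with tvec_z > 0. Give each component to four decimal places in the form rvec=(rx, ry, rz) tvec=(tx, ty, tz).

Intrinsics K: fx=481.6, fy=692.9, cx=314.9, cy=221.2
Marker side s = 0.12 m; corners in marker frame (Z=0):
  M0 = (-0.0600, +0.0600, 0)
  M1 = (+0.0600, +0.0600, 0)
  M2 = (+0.0600, -0.0600, 0)
  M3 = (-0.0600, -0.0600, 0)
Detected image corners:
  c0 = (413.730358, 417.003440) px
  c1 = (458.921460, 371.538536) px
  c2 = (433.196289, 286.745269) px
  c3 = (386.184973, 326.399594) px
Planar DLT: solve 8×8 A·h = b for H (H[2,2]=1):
  H  [+619.33840 +225.01970 +423.78341]
  H  [-159.86304 +732.75743 +349.73250]
  H  [+0.55594 +0.00783 +1.00000]
B = K⁻¹H; ‖b₁‖=1.151818, ‖b₂‖=1.151818; λ = 2/(‖b₁‖+‖b₂‖) = 0.868193, sign → tz>0 ⇒ λ=+0.868193
r₁ = λ·B[:,0] = (+0.80090,-0.35439,+0.48266); r₂ = λ·B[:,1] = (+0.40120,+0.91596,+0.00680)
r₃ = r₁×r₂ = (-0.44451,+0.18820,+0.87578); SVD([r₁ r₂ r₃]) → R = UVᵀ:
  R  [+0.80090 +0.40120 -0.44451]
  R  [-0.35439 +0.91596 +0.18820]
  R  [+0.48266 +0.00680 +0.87578]
t = (+0.19629, +0.16105, +0.86819) m
tr R = 2.592650; θ = arccos((tr R − 1)/2) = 0.649601 rad = 37.219°
axis k = ((R−Rᵀ)₃₂, (R−Rᵀ)₁₃, (R−Rᵀ)₂₁) / (2 sinθ) = (-0.149952, -0.766419, -0.624593)
rvec = θ·k = (-0.097409, -0.497867, -0.405736)

rvec=(-0.0974, -0.4979, -0.4057) tvec=(0.1963, 0.1610, 0.8682)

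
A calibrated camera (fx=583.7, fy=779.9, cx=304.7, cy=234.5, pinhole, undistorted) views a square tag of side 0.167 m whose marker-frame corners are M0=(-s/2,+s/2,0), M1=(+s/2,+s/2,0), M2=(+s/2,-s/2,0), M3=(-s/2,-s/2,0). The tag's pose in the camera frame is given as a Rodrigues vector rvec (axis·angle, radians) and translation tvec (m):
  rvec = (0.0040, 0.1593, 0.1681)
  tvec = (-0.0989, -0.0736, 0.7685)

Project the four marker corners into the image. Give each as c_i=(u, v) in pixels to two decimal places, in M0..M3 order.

Intrinsics K: fx=583.7, fy=779.9, cx=304.7, cy=234.5
Marker side s = 0.167 m; corners in marker frame (Z=0):
  M0 = (-0.0835, +0.0835, 0)
  M1 = (+0.0835, +0.0835, 0)
  M2 = (+0.0835, -0.0835, 0)
  M3 = (-0.0835, -0.0835, 0)
rvec = (0.0040, 0.1593, 0.1681), |rvec| = θ = 0.23162 rad = 13.271°
Rodrigues: sinθ=0.22956, 1−cosθ=0.02671; R = I + sinθ·[k]× + (1−cosθ)·[k]×²:
    [+0.97330 -0.16628 +0.15821]
    [+0.16692 +0.98593 +0.00937]
    [-0.15754 +0.01729 +0.98736]
t = (-0.0989, -0.0736, 0.7685) m
M0: Pc = R·M0+t = (-0.19406, -0.00521, +0.78310); u = 583.7·(-0.19406)/0.78310 + 304.7 = 160.0565, v = 779.9·(-0.00521)/0.78310 + 234.5 = 229.3085
M1: Pc = R·M1+t = (-0.03151, +0.02266, +0.75679); u = 583.7·(-0.03151)/0.75679 + 304.7 = 280.3938, v = 779.9·(+0.02266)/0.75679 + 234.5 = 257.8546
M2: Pc = R·M2+t = (-0.00374, -0.14199, +0.75390); u = 583.7·(-0.00374)/0.75390 + 304.7 = 301.8008, v = 779.9·(-0.14199)/0.75390 + 234.5 = 87.6163
M3: Pc = R·M3+t = (-0.16629, -0.16986, +0.78021); u = 583.7·(-0.16629)/0.78021 + 304.7 = 180.2962, v = 779.9·(-0.16986)/0.78021 + 234.5 = 64.7052

c0=(160.06, 229.31) c1=(280.39, 257.85) c2=(301.80, 87.62) c3=(180.30, 64.71)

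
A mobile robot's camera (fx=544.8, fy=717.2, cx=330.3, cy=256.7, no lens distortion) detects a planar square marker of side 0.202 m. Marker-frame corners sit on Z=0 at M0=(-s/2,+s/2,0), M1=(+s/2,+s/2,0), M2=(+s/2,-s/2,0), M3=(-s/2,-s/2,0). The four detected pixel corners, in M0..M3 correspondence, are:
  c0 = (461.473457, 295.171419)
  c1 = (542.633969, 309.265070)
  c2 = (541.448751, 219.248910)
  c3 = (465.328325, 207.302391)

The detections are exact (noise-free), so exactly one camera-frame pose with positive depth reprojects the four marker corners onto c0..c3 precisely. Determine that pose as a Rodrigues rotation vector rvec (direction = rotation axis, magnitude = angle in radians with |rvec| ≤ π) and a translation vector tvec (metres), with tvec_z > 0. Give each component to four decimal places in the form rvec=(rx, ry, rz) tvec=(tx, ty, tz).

rvec=(-0.4805, 0.0716, 0.1511) tvec=(0.4512, -0.0009, 1.4278)

Intrinsics K: fx=544.8, fy=717.2, cx=330.3, cy=256.7
Marker side s = 0.202 m; corners in marker frame (Z=0):
  M0 = (-0.1010, +0.1010, 0)
  M1 = (+0.1010, +0.1010, 0)
  M2 = (+0.1010, -0.1010, 0)
  M3 = (-0.1010, -0.1010, 0)
Detected image corners:
  c0 = (461.473457, 295.171419) px
  c1 = (542.633969, 309.265070) px
  c2 = (541.448751, 219.248910) px
  c3 = (465.328325, 207.302391) px
Planar DLT: solve 8×8 A·h = b for H (H[2,2]=1):
  H  [+352.26886 -166.82433 +502.45316]
  H  [+45.49991 +358.17436 +256.26838]
  H  [-0.07288 -0.31852 +1.00000]
B = K⁻¹H; ‖b₁‖=0.700368, ‖b₂‖=0.700368; λ = 2/(‖b₁‖+‖b₂‖) = 1.427820, sign → tz>0 ⇒ λ=+1.427820
r₁ = λ·B[:,0] = (+0.98632,+0.12783,-0.10406); r₂ = λ·B[:,1] = (-0.16149,+0.87584,-0.45478)
r₃ = r₁×r₂ = (+0.03301,+0.46537,+0.88450); SVD([r₁ r₂ r₃]) → R = UVᵀ:
  R  [+0.98632 -0.16149 +0.03301]
  R  [+0.12783 +0.87584 +0.46537]
  R  [-0.10406 -0.45478 +0.88450]
t = (+0.45118, -0.00086, +1.42782) m
tr R = 2.746663; θ = arccos((tr R − 1)/2) = 0.508797 rad = 29.152°
axis k = ((R−Rᵀ)₃₂, (R−Rᵀ)₁₃, (R−Rᵀ)₂₁) / (2 sinθ) = (-0.944467, +0.140691, +0.296965)
rvec = θ·k = (-0.480542, +0.071583, +0.151095)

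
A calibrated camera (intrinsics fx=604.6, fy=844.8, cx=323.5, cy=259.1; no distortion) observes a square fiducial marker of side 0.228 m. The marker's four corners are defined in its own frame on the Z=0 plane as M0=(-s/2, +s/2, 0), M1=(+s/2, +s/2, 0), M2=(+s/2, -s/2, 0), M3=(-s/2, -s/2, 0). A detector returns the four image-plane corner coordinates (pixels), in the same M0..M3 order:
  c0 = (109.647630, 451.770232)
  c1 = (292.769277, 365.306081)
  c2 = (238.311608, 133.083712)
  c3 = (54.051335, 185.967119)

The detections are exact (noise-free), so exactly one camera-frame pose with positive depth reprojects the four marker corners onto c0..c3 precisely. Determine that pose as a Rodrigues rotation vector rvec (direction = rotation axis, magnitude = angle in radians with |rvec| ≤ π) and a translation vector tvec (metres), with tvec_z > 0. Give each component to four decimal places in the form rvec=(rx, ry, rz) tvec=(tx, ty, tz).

Intrinsics K: fx=604.6, fy=844.8, cx=323.5, cy=259.1
Marker side s = 0.228 m; corners in marker frame (Z=0):
  M0 = (-0.1140, +0.1140, 0)
  M1 = (+0.1140, +0.1140, 0)
  M2 = (+0.1140, -0.1140, 0)
  M3 = (-0.1140, -0.1140, 0)
Detected image corners:
  c0 = (109.647630, 451.770232) px
  c1 = (292.769277, 365.306081) px
  c2 = (238.311608, 133.083712) px
  c3 = (54.051335, 185.967119) px
Planar DLT: solve 8×8 A·h = b for H (H[2,2]=1):
  H  [+901.71111 +217.15037 +179.04837]
  H  [-147.42678 +1048.21184 +279.87224]
  H  [+0.55275 -0.13840 +1.00000]
B = K⁻¹H; ‖b₁‖=1.361433, ‖b₂‖=1.361433; λ = 2/(‖b₁‖+‖b₂‖) = 0.734520, sign → tz>0 ⇒ λ=+0.734520
r₁ = λ·B[:,0] = (+0.87824,-0.25270,+0.40600); r₂ = λ·B[:,1] = (+0.31820,+0.94256,-0.10165)
r₃ = r₁×r₂ = (-0.35699,+0.21847,+0.90820); SVD([r₁ r₂ r₃]) → R = UVᵀ:
  R  [+0.87824 +0.31820 -0.35699]
  R  [-0.25270 +0.94256 +0.21847]
  R  [+0.40600 -0.10165 +0.90820]
t = (-0.17549, +0.01806, +0.73452) m
tr R = 2.728993; θ = arccos((tr R − 1)/2) = 0.526648 rad = 30.175°
axis k = ((R−Rᵀ)₃₂, (R−Rᵀ)₁₃, (R−Rᵀ)₂₁) / (2 sinθ) = (-0.318444, -0.758993, -0.567911)
rvec = θ·k = (-0.167708, -0.399723, -0.299089)

rvec=(-0.1677, -0.3997, -0.2991) tvec=(-0.1755, 0.0181, 0.7345)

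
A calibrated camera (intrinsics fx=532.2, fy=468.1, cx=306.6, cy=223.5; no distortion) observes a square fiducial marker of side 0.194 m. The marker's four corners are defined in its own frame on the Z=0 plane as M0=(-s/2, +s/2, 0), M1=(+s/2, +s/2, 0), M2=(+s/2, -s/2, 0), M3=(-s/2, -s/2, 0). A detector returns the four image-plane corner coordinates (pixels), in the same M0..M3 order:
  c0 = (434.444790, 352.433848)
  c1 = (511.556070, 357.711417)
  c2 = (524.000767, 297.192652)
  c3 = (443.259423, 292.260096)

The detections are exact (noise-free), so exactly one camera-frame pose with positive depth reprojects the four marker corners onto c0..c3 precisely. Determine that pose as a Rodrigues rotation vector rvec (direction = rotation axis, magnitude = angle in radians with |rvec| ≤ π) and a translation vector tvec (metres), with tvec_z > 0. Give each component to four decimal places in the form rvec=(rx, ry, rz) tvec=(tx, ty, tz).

rvec=(0.3103, 0.0742, 0.0502) tvec=(0.4287, 0.2902, 1.3311)

Intrinsics K: fx=532.2, fy=468.1, cx=306.6, cy=223.5
Marker side s = 0.194 m; corners in marker frame (Z=0):
  M0 = (-0.0970, +0.0970, 0)
  M1 = (+0.0970, +0.0970, 0)
  M2 = (+0.0970, -0.0970, 0)
  M3 = (-0.0970, -0.0970, 0)
Detected image corners:
  c0 = (434.444790, 352.433848) px
  c1 = (511.556070, 357.711417) px
  c2 = (524.000767, 297.192652) px
  c3 = (443.259423, 292.260096) px
Planar DLT: solve 8×8 A·h = b for H (H[2,2]=1):
  H  [+383.20527 +55.49578 +478.00899]
  H  [+10.42490 +385.94270 +325.56195]
  H  [-0.04897 +0.23048 +1.00000]
B = K⁻¹H; ‖b₁‖=0.751239, ‖b₂‖=0.751239; λ = 2/(‖b₁‖+‖b₂‖) = 1.331134, sign → tz>0 ⇒ λ=+1.331134
r₁ = λ·B[:,0] = (+0.99602,+0.06077,-0.06518); r₂ = λ·B[:,1] = (-0.03794,+0.95102,+0.30680)
r₃ = r₁×r₂ = (+0.08063,-0.30311,+0.94954); SVD([r₁ r₂ r₃]) → R = UVᵀ:
  R  [+0.99602 -0.03794 +0.08063]
  R  [+0.06077 +0.95102 -0.30311]
  R  [-0.06518 +0.30680 +0.94954]
t = (+0.42873, +0.29023, +1.33113) m
tr R = 2.896576; θ = arccos((tr R − 1)/2) = 0.322999 rad = 18.506°
axis k = ((R−Rᵀ)₃₂, (R−Rᵀ)₁₃, (R−Rᵀ)₂₁) / (2 sinθ) = (+0.960760, +0.229697, +0.155494)
rvec = θ·k = (+0.310324, +0.074192, +0.050224)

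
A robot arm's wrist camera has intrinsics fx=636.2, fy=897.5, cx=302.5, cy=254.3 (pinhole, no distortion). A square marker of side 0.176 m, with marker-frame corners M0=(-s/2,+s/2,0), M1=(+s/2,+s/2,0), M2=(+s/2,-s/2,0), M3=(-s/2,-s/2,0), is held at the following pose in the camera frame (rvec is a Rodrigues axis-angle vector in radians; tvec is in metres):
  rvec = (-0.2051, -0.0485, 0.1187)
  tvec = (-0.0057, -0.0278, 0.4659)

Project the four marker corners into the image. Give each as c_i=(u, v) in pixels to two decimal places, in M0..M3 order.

c0=(155.28, 349.10) c1=(403.62, 390.68) c2=(421.97, 65.36) c3=(192.59, 22.64)

Intrinsics K: fx=636.2, fy=897.5, cx=302.5, cy=254.3
Marker side s = 0.176 m; corners in marker frame (Z=0):
  M0 = (-0.0880, +0.0880, 0)
  M1 = (+0.0880, +0.0880, 0)
  M2 = (+0.0880, -0.0880, 0)
  M3 = (-0.0880, -0.0880, 0)
rvec = (-0.2051, -0.0485, 0.1187), |rvec| = θ = 0.24188 rad = 13.859°
Rodrigues: sinθ=0.23953, 1−cosθ=0.02911; R = I + sinθ·[k]× + (1−cosθ)·[k]×²:
    [+0.99182 -0.11260 -0.06014]
    [+0.12250 +0.97206 +0.20024]
    [+0.03591 -0.20597 +0.97790]
t = (-0.0057, -0.0278, 0.4659) m
M0: Pc = R·M0+t = (-0.10289, +0.04696, +0.44461); u = 636.2·(-0.10289)/0.44461 + 302.5 = 155.2764, v = 897.5·(+0.04696)/0.44461 + 254.3 = 349.0969
M1: Pc = R·M1+t = (+0.07167, +0.06852, +0.45094); u = 636.2·(+0.07167)/0.45094 + 302.5 = 403.6176, v = 897.5·(+0.06852)/0.45094 + 254.3 = 390.6775
M2: Pc = R·M2+t = (+0.09149, -0.10256, +0.48719); u = 636.2·(+0.09149)/0.48719 + 302.5 = 421.9719, v = 897.5·(-0.10256)/0.48719 + 254.3 = 65.3598
M3: Pc = R·M3+t = (-0.08307, -0.12412, +0.48086); u = 636.2·(-0.08307)/0.48086 + 302.5 = 192.5936, v = 897.5·(-0.12412)/0.48086 + 254.3 = 22.6374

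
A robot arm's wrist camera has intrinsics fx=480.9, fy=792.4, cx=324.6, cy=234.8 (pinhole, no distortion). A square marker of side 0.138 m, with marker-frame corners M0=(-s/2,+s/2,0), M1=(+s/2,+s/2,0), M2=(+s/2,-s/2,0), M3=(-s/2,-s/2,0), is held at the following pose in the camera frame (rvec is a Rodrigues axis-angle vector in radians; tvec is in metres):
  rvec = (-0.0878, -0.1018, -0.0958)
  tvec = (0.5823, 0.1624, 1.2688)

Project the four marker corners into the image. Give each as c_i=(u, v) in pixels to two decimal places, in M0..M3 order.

Intrinsics K: fx=480.9, fy=792.4, cx=324.6, cy=234.8
Marker side s = 0.138 m; corners in marker frame (Z=0):
  M0 = (-0.0690, +0.0690, 0)
  M1 = (+0.0690, +0.0690, 0)
  M2 = (+0.0690, -0.0690, 0)
  M3 = (-0.0690, -0.0690, 0)
rvec = (-0.0878, -0.1018, -0.0958), |rvec| = θ = 0.16507 rad = 9.458°
Rodrigues: sinθ=0.16433, 1−cosθ=0.01359; R = I + sinθ·[k]× + (1−cosθ)·[k]×²:
    [+0.99025 +0.09982 -0.09714]
    [-0.09091 +0.99158 +0.09227]
    [+0.10553 -0.08254 +0.99098]
t = (0.5823, 0.1624, 1.2688) m
M0: Pc = R·M0+t = (+0.52086, +0.23709, +1.25582); u = 480.9·(+0.52086)/1.25582 + 324.6 = 524.0563, v = 792.4·(+0.23709)/1.25582 + 234.8 = 384.4000
M1: Pc = R·M1+t = (+0.65752, +0.22455, +1.27039); u = 480.9·(+0.65752)/1.27039 + 324.6 = 573.4998, v = 792.4·(+0.22455)/1.27039 + 234.8 = 374.8600
M2: Pc = R·M2+t = (+0.64374, +0.08771, +1.28178); u = 480.9·(+0.64374)/1.28178 + 324.6 = 566.1197, v = 792.4·(+0.08771)/1.28178 + 234.8 = 289.0219
M3: Pc = R·M3+t = (+0.50708, +0.10025, +1.26721); u = 480.9·(+0.50708)/1.26721 + 324.6 = 517.0357, v = 792.4·(+0.10025)/1.26721 + 234.8 = 297.4896

c0=(524.06, 384.40) c1=(573.50, 374.86) c2=(566.12, 289.02) c3=(517.04, 297.49)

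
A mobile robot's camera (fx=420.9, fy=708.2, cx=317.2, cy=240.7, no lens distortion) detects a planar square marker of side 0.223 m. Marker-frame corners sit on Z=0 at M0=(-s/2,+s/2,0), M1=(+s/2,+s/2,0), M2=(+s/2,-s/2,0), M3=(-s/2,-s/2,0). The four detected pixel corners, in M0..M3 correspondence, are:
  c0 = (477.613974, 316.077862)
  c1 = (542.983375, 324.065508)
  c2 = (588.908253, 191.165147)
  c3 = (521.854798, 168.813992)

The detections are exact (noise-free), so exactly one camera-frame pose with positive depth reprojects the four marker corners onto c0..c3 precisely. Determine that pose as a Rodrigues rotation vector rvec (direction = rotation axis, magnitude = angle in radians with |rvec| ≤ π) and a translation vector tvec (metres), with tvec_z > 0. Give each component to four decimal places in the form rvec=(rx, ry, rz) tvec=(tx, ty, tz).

rvec=(0.4608, -0.3929, 0.1989) tvec=(0.5068, 0.0178, 0.9866)

Intrinsics K: fx=420.9, fy=708.2, cx=317.2, cy=240.7
Marker side s = 0.223 m; corners in marker frame (Z=0):
  M0 = (-0.1115, +0.1115, 0)
  M1 = (+0.1115, +0.1115, 0)
  M2 = (+0.1115, -0.1115, 0)
  M3 = (-0.1115, -0.1115, 0)
Detected image corners:
  c0 = (477.613974, 316.077862) px
  c1 = (542.983375, 324.065508) px
  c2 = (588.908253, 191.165147) px
  c3 = (521.854798, 168.813992) px
Planar DLT: solve 8×8 A·h = b for H (H[2,2]=1):
  H  [+518.79337 +9.62411 +533.37853]
  H  [+170.79016 +726.13717 +253.48972]
  H  [+0.41673 +0.39780 +1.00000]
B = K⁻¹H; ‖b₁‖=1.013537, ‖b₂‖=1.013537; λ = 2/(‖b₁‖+‖b₂‖) = 0.986644, sign → tz>0 ⇒ λ=+0.986644
r₁ = λ·B[:,0] = (+0.90626,+0.09820,+0.41116); r₂ = λ·B[:,1] = (-0.27323,+0.87824,+0.39249)
r₃ = r₁×r₂ = (-0.32256,-0.46804,+0.82274); SVD([r₁ r₂ r₃]) → R = UVᵀ:
  R  [+0.90626 -0.27323 -0.32256]
  R  [+0.09820 +0.87824 -0.46804]
  R  [+0.41116 +0.39249 +0.82274]
t = (+0.50675, +0.01782, +0.98664) m
tr R = 2.607233; θ = arccos((tr R − 1)/2) = 0.637449 rad = 36.523°
axis k = ((R−Rᵀ)₃₂, (R−Rᵀ)₁₃, (R−Rᵀ)₂₁) / (2 sinθ) = (+0.722952, -0.616416, +0.312045)
rvec = θ·k = (+0.460845, -0.392933, +0.198912)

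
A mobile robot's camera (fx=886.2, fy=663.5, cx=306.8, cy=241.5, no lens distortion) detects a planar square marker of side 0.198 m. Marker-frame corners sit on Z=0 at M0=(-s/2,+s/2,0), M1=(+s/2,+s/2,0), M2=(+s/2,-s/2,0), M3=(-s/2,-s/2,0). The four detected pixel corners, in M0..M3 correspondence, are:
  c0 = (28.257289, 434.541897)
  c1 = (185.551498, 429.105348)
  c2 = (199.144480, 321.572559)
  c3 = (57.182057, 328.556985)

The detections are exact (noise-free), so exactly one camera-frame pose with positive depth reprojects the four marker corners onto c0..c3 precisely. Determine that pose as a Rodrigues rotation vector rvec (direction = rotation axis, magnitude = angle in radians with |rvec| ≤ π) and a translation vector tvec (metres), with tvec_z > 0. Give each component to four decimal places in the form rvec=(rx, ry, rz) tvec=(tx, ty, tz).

Intrinsics K: fx=886.2, fy=663.5, cx=306.8, cy=241.5
Marker side s = 0.198 m; corners in marker frame (Z=0):
  M0 = (-0.0990, +0.0990, 0)
  M1 = (+0.0990, +0.0990, 0)
  M2 = (+0.0990, -0.0990, 0)
  M3 = (-0.0990, -0.0990, 0)
Detected image corners:
  c0 = (28.257289, 434.541897) px
  c1 = (185.551498, 429.105348) px
  c2 = (199.144480, 321.572559) px
  c3 = (57.182057, 328.556985) px
Planar DLT: solve 8×8 A·h = b for H (H[2,2]=1):
  H  [+741.41214 -170.33156 +117.32227]
  H  [-71.00305 +337.69711 +375.66322]
  H  [-0.10419 -0.53231 +1.00000]
B = K⁻¹H; ‖b₁‖=0.881600, ‖b₂‖=0.881600; λ = 2/(‖b₁‖+‖b₂‖) = 1.134302, sign → tz>0 ⇒ λ=+1.134302
r₁ = λ·B[:,0] = (+0.98989,-0.07837,-0.11819); r₂ = λ·B[:,1] = (-0.00898,+0.79709,-0.60380)
r₃ = r₁×r₂ = (+0.14152,+0.59876,+0.78833); SVD([r₁ r₂ r₃]) → R = UVᵀ:
  R  [+0.98989 -0.00898 +0.14152]
  R  [-0.07837 +0.79709 +0.59876]
  R  [-0.11819 -0.60380 +0.78833]
t = (-0.24252, +0.22936, +1.13430) m
tr R = 2.575310; θ = arccos((tr R − 1)/2) = 0.663803 rad = 38.033°
axis k = ((R−Rᵀ)₃₂, (R−Rᵀ)₁₃, (R−Rᵀ)₂₁) / (2 sinθ) = (-0.975914, +0.210762, -0.056307)
rvec = θ·k = (-0.647815, +0.139904, -0.037377)

rvec=(-0.6478, 0.1399, -0.0374) tvec=(-0.2425, 0.2294, 1.1343)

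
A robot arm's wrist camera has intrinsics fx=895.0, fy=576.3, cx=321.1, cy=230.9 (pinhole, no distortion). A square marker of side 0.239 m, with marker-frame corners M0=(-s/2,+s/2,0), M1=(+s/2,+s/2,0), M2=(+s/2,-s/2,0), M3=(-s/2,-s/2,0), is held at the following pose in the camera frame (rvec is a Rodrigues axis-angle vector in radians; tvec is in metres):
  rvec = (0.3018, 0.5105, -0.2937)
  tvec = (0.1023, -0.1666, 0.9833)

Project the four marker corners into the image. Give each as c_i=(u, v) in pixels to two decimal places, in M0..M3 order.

c0=(358.11, 212.80) c1=(551.17, 181.56) c2=(481.15, 38.35) c3=(287.16, 88.45)

Intrinsics K: fx=895.0, fy=576.3, cx=321.1, cy=230.9
Marker side s = 0.239 m; corners in marker frame (Z=0):
  M0 = (-0.1195, +0.1195, 0)
  M1 = (+0.1195, +0.1195, 0)
  M2 = (+0.1195, -0.1195, 0)
  M3 = (-0.1195, -0.1195, 0)
rvec = (0.3018, 0.5105, -0.2937), |rvec| = θ = 0.66178 rad = 37.917°
Rodrigues: sinθ=0.61452, 1−cosθ=0.21110; R = I + sinθ·[k]× + (1−cosθ)·[k]×²:
    [+0.83280 +0.34699 +0.43132]
    [-0.19846 +0.91452 -0.35252]
    [-0.51677 +0.20798 +0.83048]
t = (0.1023, -0.1666, 0.9833) m
M0: Pc = R·M0+t = (+0.04425, -0.03360, +1.06991); u = 895.0·(+0.04425)/1.06991 + 321.1 = 358.1122, v = 576.3·(-0.03360)/1.06991 + 230.9 = 212.8022
M1: Pc = R·M1+t = (+0.24329, -0.08103, +0.94640); u = 895.0·(+0.24329)/0.94640 + 321.1 = 551.1724, v = 576.3·(-0.08103)/0.94640 + 230.9 = 181.5567
M2: Pc = R·M2+t = (+0.16035, -0.29960, +0.89669); u = 895.0·(+0.16035)/0.89669 + 321.1 = 481.1519, v = 576.3·(-0.29960)/0.89669 + 230.9 = 38.3477
M3: Pc = R·M3+t = (-0.03869, -0.25217, +1.02020); u = 895.0·(-0.03869)/1.02020 + 321.1 = 287.1622, v = 576.3·(-0.25217)/1.02020 + 230.9 = 88.4528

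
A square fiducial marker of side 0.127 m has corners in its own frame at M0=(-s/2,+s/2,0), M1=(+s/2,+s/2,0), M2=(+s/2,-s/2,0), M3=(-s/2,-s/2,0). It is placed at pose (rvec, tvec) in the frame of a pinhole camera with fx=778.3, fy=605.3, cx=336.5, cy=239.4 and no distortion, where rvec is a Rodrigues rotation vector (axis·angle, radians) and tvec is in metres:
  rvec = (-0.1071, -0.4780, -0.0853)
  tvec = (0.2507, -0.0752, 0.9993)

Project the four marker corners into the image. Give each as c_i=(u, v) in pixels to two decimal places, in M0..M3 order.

c0=(498.93, 233.95) c1=(575.03, 230.00) c2=(562.38, 156.43) c3=(486.34, 155.90)

Intrinsics K: fx=778.3, fy=605.3, cx=336.5, cy=239.4
Marker side s = 0.127 m; corners in marker frame (Z=0):
  M0 = (-0.0635, +0.0635, 0)
  M1 = (+0.0635, +0.0635, 0)
  M2 = (+0.0635, -0.0635, 0)
  M3 = (-0.0635, -0.0635, 0)
rvec = (-0.1071, -0.4780, -0.0853), |rvec| = θ = 0.49722 rad = 28.489°
Rodrigues: sinθ=0.47699, 1−cosθ=0.12109; R = I + sinθ·[k]× + (1−cosθ)·[k]×²:
    [+0.88453 +0.10690 -0.45407]
    [-0.05675 +0.99082 +0.12271]
    [+0.46302 -0.08277 +0.88247]
t = (0.2507, -0.0752, 0.9993) m
M0: Pc = R·M0+t = (+0.20132, -0.00868, +0.96464); u = 778.3·(+0.20132)/0.96464 + 336.5 = 498.9311, v = 605.3·(-0.00868)/0.96464 + 239.4 = 233.9540
M1: Pc = R·M1+t = (+0.31366, -0.01589, +1.02345); u = 778.3·(+0.31366)/1.02345 + 336.5 = 575.0259, v = 605.3·(-0.01589)/1.02345 + 239.4 = 230.0039
M2: Pc = R·M2+t = (+0.30008, -0.14172, +1.03396); u = 778.3·(+0.30008)/1.03396 + 336.5 = 562.3813, v = 605.3·(-0.14172)/1.03396 + 239.4 = 156.4337
M3: Pc = R·M3+t = (+0.18774, -0.13451, +0.97515); u = 778.3·(+0.18774)/0.97515 + 336.5 = 486.3443, v = 605.3·(-0.13451)/0.97515 + 239.4 = 155.9047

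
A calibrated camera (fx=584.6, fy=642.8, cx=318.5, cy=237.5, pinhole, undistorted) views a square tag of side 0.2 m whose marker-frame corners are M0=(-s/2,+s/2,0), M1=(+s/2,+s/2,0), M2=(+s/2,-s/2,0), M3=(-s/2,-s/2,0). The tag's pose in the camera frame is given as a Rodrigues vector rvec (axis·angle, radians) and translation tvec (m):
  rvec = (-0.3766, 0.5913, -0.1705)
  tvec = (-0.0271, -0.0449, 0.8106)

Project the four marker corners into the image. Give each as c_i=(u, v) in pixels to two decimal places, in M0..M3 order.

Intrinsics K: fx=584.6, fy=642.8, cx=318.5, cy=237.5
Marker side s = 0.2 m; corners in marker frame (Z=0):
  M0 = (-0.1000, +0.1000, 0)
  M1 = (+0.1000, +0.1000, 0)
  M2 = (+0.1000, -0.1000, 0)
  M3 = (-0.1000, -0.1000, 0)
rvec = (-0.3766, 0.5913, -0.1705), |rvec| = θ = 0.72148 rad = 41.338°
Rodrigues: sinθ=0.66050, 1−cosθ=0.24917; R = I + sinθ·[k]× + (1−cosθ)·[k]×²:
    [+0.81872 +0.04949 +0.57206]
    [-0.26268 +0.91819 +0.29651]
    [-0.51058 -0.39303 +0.76474]
t = (-0.0271, -0.0449, 0.8106) m
M0: Pc = R·M0+t = (-0.10402, +0.07319, +0.82236); u = 584.6·(-0.10402)/0.82236 + 318.5 = 244.5519, v = 642.8·(+0.07319)/0.82236 + 237.5 = 294.7077
M1: Pc = R·M1+t = (+0.05972, +0.02065, +0.72024); u = 584.6·(+0.05972)/0.72024 + 318.5 = 366.9743, v = 642.8·(+0.02065)/0.72024 + 237.5 = 255.9307
M2: Pc = R·M2+t = (+0.04982, -0.16299, +0.79884); u = 584.6·(+0.04982)/0.79884 + 318.5 = 354.9605, v = 642.8·(-0.16299)/0.79884 + 237.5 = 106.3499
M3: Pc = R·M3+t = (-0.11392, -0.11045, +0.90096); u = 584.6·(-0.11392)/0.90096 + 318.5 = 244.5807, v = 642.8·(-0.11045)/0.90096 + 237.5 = 158.6976

c0=(244.55, 294.71) c1=(366.97, 255.93) c2=(354.96, 106.35) c3=(244.58, 158.70)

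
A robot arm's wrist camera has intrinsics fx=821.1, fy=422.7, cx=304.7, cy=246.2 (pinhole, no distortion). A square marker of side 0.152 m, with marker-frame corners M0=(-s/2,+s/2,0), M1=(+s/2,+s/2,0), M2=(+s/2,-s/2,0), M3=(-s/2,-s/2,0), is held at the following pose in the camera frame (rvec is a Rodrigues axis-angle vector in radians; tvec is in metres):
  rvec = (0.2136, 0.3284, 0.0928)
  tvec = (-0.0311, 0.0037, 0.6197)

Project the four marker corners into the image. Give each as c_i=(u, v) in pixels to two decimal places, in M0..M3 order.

Intrinsics K: fx=821.1, fy=422.7, cx=304.7, cy=246.2
Marker side s = 0.152 m; corners in marker frame (Z=0):
  M0 = (-0.0760, +0.0760, 0)
  M1 = (+0.0760, +0.0760, 0)
  M2 = (+0.0760, -0.0760, 0)
  M3 = (-0.0760, -0.0760, 0)
rvec = (0.2136, 0.3284, 0.0928), |rvec| = θ = 0.40260 rad = 23.067°
Rodrigues: sinθ=0.39181, 1−cosθ=0.07995; R = I + sinθ·[k]× + (1−cosθ)·[k]×²:
    [+0.94255 -0.05571 +0.32938]
    [+0.12492 +0.97325 -0.19284]
    [-0.30982 +0.22291 +0.92430]
t = (-0.0311, 0.0037, 0.6197) m
M0: Pc = R·M0+t = (-0.10697, +0.06817, +0.66019); u = 821.1·(-0.10697)/0.66019 + 304.7 = 171.6598, v = 422.7·(+0.06817)/0.66019 + 246.2 = 289.8494
M1: Pc = R·M1+t = (+0.03630, +0.08716, +0.61309); u = 821.1·(+0.03630)/0.61309 + 304.7 = 353.3155, v = 422.7·(+0.08716)/0.61309 + 246.2 = 306.2929
M2: Pc = R·M2+t = (+0.04477, -0.06077, +0.57921); u = 821.1·(+0.04477)/0.57921 + 304.7 = 368.1639, v = 422.7·(-0.06077)/0.57921 + 246.2 = 201.8487
M3: Pc = R·M3+t = (-0.09850, -0.07976, +0.62631); u = 821.1·(-0.09850)/0.62631 + 304.7 = 175.5644, v = 422.7·(-0.07976)/0.62631 + 246.2 = 192.3690

c0=(171.66, 289.85) c1=(353.32, 306.29) c2=(368.16, 201.85) c3=(175.56, 192.37)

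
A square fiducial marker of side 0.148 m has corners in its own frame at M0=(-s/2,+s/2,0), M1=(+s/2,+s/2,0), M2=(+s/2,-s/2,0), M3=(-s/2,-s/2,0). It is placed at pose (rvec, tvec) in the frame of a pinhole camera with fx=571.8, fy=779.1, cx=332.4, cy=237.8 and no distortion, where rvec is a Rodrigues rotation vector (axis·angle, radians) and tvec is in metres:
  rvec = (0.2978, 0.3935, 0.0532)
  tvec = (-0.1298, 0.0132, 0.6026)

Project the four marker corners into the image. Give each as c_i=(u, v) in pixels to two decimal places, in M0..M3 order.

c0=(159.06, 328.46) c1=(273.95, 357.71) c2=(268.35, 168.16) c3=(145.69, 153.87)

Intrinsics K: fx=571.8, fy=779.1, cx=332.4, cy=237.8
Marker side s = 0.148 m; corners in marker frame (Z=0):
  M0 = (-0.0740, +0.0740, 0)
  M1 = (+0.0740, +0.0740, 0)
  M2 = (+0.0740, -0.0740, 0)
  M3 = (-0.0740, -0.0740, 0)
rvec = (0.2978, 0.3935, 0.0532), |rvec| = θ = 0.49634 rad = 28.438°
Rodrigues: sinθ=0.47621, 1−cosθ=0.12067; R = I + sinθ·[k]× + (1−cosθ)·[k]×²:
    [+0.92277 +0.00636 +0.38530]
    [+0.10844 +0.95517 -0.27547]
    [-0.36978 +0.29598 +0.88072]
t = (-0.1298, 0.0132, 0.6026) m
M0: Pc = R·M0+t = (-0.19761, +0.07586, +0.65187); u = 571.8·(-0.19761)/0.65187 + 332.4 = 159.0577, v = 779.1·(+0.07586)/0.65187 + 237.8 = 328.4645
M1: Pc = R·M1+t = (-0.06104, +0.09191, +0.59714); u = 571.8·(-0.06104)/0.59714 + 332.4 = 273.9456, v = 779.1·(+0.09191)/0.59714 + 237.8 = 357.7139
M2: Pc = R·M2+t = (-0.06199, -0.04946, +0.55333); u = 571.8·(-0.06199)/0.55333 + 332.4 = 268.3459, v = 779.1·(-0.04946)/0.55333 + 237.8 = 168.1623
M3: Pc = R·M3+t = (-0.19856, -0.06551, +0.60806); u = 571.8·(-0.19856)/0.60806 + 332.4 = 145.6855, v = 779.1·(-0.06551)/0.60806 + 237.8 = 153.8662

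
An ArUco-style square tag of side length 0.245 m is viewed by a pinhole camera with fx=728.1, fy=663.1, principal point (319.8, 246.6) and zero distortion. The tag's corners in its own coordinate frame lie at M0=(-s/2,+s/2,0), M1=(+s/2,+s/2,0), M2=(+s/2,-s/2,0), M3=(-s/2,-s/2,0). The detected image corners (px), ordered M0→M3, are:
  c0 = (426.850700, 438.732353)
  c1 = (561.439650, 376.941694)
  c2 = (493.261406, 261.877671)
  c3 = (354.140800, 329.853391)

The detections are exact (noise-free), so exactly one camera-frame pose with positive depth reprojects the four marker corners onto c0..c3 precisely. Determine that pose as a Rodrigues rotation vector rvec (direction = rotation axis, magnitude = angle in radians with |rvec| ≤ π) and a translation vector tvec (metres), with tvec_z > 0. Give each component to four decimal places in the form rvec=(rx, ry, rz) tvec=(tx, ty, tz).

Intrinsics K: fx=728.1, fy=663.1, cx=319.8, cy=246.6
Marker side s = 0.245 m; corners in marker frame (Z=0):
  M0 = (-0.1225, +0.1225, 0)
  M1 = (+0.1225, +0.1225, 0)
  M2 = (+0.1225, -0.1225, 0)
  M3 = (-0.1225, -0.1225, 0)
Detected image corners:
  c0 = (426.850700, 438.732353) px
  c1 = (561.439650, 376.941694) px
  c2 = (493.261406, 261.877671) px
  c3 = (354.140800, 329.853391) px
Planar DLT: solve 8×8 A·h = b for H (H[2,2]=1):
  H  [+506.35819 +376.45404 +458.80797]
  H  [-304.40834 +524.93231 +353.62872]
  H  [-0.11334 +0.19349 +1.00000]
B = K⁻¹H; ‖b₁‖=0.861417, ‖b₂‖=0.861417; λ = 2/(‖b₁‖+‖b₂‖) = 1.160878, sign → tz>0 ⇒ λ=+1.160878
r₁ = λ·B[:,0] = (+0.86512,-0.48399,-0.13157); r₂ = λ·B[:,1] = (+0.50156,+0.83546,+0.22462)
r₃ = r₁×r₂ = (+0.00121,-0.26032,+0.96552); SVD([r₁ r₂ r₃]) → R = UVᵀ:
  R  [+0.86512 +0.50156 +0.00121]
  R  [-0.48399 +0.83546 -0.26032]
  R  [-0.13157 +0.22462 +0.96552]
t = (+0.22163, +0.18737, +1.16088) m
tr R = 2.666102; θ = arccos((tr R − 1)/2) = 0.586196 rad = 33.587°
axis k = ((R−Rᵀ)₃₂, (R−Rᵀ)₁₃, (R−Rᵀ)₂₁) / (2 sinθ) = (+0.438308, +0.120010, -0.890777)
rvec = θ·k = (+0.256934, +0.070350, -0.522170)

rvec=(0.2569, 0.0703, -0.5222) tvec=(0.2216, 0.1874, 1.1609)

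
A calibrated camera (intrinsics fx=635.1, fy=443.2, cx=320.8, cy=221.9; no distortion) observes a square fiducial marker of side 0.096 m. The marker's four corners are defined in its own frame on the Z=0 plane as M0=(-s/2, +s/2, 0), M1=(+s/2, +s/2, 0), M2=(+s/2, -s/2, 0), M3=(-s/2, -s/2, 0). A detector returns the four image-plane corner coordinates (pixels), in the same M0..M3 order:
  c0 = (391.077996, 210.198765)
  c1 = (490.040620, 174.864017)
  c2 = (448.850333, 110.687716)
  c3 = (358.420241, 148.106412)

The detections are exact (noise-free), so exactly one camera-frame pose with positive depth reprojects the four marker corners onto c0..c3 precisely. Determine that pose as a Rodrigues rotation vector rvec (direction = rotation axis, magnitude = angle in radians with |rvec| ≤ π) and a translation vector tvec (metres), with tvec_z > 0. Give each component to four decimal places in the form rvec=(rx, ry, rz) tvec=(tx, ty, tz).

Intrinsics K: fx=635.1, fy=443.2, cx=320.8, cy=221.9
Marker side s = 0.096 m; corners in marker frame (Z=0):
  M0 = (-0.0480, +0.0480, 0)
  M1 = (+0.0480, +0.0480, 0)
  M2 = (+0.0480, -0.0480, 0)
  M3 = (-0.0480, -0.0480, 0)
Detected image corners:
  c0 = (391.077996, 210.198765) px
  c1 = (490.040620, 174.864017) px
  c2 = (448.850333, 110.687716) px
  c3 = (358.420241, 148.106412) px
Planar DLT: solve 8×8 A·h = b for H (H[2,2]=1):
  H  [+680.11974 +105.79675 +419.87346]
  H  [-495.53794 +551.53097 +160.59947]
  H  [-0.72234 -0.65693 +1.00000]
B = K⁻¹H; ‖b₁‖=1.776333, ‖b₂‖=1.776333; λ = 2/(‖b₁‖+‖b₂‖) = 0.562958, sign → tz>0 ⇒ λ=+0.562958
r₁ = λ·B[:,0] = (+0.80827,-0.42584,-0.40665); r₂ = λ·B[:,1] = (+0.28058,+0.88572,-0.36982)
r₃ = r₁×r₂ = (+0.51766,+0.18482,+0.83538); SVD([r₁ r₂ r₃]) → R = UVᵀ:
  R  [+0.80827 +0.28058 +0.51766]
  R  [-0.42584 +0.88572 +0.18482]
  R  [-0.40665 -0.36982 +0.83538]
t = (+0.08782, -0.07786, +0.56296) m
tr R = 2.529376; θ = arccos((tr R − 1)/2) = 0.700239 rad = 40.121°
axis k = ((R−Rᵀ)₃₂, (R−Rᵀ)₁₃, (R−Rᵀ)₂₁) / (2 sinθ) = (-0.430354, +0.717187, -0.548123)
rvec = θ·k = (-0.301350, +0.502203, -0.383817)

rvec=(-0.3014, 0.5022, -0.3838) tvec=(0.0878, -0.0779, 0.5630)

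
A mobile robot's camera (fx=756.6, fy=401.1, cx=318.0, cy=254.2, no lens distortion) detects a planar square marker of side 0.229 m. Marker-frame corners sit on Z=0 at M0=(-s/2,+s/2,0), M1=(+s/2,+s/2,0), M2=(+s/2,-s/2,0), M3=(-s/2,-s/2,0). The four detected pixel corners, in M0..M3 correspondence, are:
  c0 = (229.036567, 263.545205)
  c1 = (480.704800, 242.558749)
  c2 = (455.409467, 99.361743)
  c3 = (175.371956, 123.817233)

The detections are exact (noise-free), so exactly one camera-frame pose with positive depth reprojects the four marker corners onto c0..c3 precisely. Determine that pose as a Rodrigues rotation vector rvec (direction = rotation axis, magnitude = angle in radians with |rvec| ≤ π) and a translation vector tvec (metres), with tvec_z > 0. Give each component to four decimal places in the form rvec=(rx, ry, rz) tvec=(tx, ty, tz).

Intrinsics K: fx=756.6, fy=401.1, cx=318.0, cy=254.2
Marker side s = 0.229 m; corners in marker frame (Z=0):
  M0 = (-0.1145, +0.1145, 0)
  M1 = (+0.1145, +0.1145, 0)
  M2 = (+0.1145, -0.1145, 0)
  M3 = (-0.1145, -0.1145, 0)
Detected image corners:
  c0 = (229.036567, 263.545205) px
  c1 = (480.704800, 242.558749) px
  c2 = (455.409467, 99.361743) px
  c3 = (175.371956, 123.817233) px
Planar DLT: solve 8×8 A·h = b for H (H[2,2]=1):
  H  [+1147.03801 +330.35789 +335.71521]
  H  [-104.55144 +703.52406 +186.17345]
  H  [-0.03149 +0.47066 +1.00000]
B = K⁻¹H; ‖b₁‖=1.548426, ‖b₂‖=1.548426; λ = 2/(‖b₁‖+‖b₂‖) = 0.645817, sign → tz>0 ⇒ λ=+0.645817
r₁ = λ·B[:,0] = (+0.98763,-0.15545,-0.02034); r₂ = λ·B[:,1] = (+0.15423,+0.94012,+0.30396)
r₃ = r₁×r₂ = (-0.02813,-0.30334,+0.95247); SVD([r₁ r₂ r₃]) → R = UVᵀ:
  R  [+0.98763 +0.15423 -0.02813]
  R  [-0.15545 +0.94012 -0.30334]
  R  [-0.02034 +0.30396 +0.95247]
t = (+0.01512, -0.10953, +0.64582) m
tr R = 2.880219; θ = arccos((tr R − 1)/2) = 0.347845 rad = 19.930°
axis k = ((R−Rᵀ)₃₂, (R−Rᵀ)₁₃, (R−Rᵀ)₂₁) / (2 sinθ) = (+0.890801, -0.011433, -0.454249)
rvec = θ·k = (+0.309861, -0.003977, -0.158008)

rvec=(0.3099, -0.0040, -0.1580) tvec=(0.0151, -0.1095, 0.6458)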